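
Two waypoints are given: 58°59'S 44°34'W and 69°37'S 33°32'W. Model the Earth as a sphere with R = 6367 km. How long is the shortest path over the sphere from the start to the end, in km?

cos σ = sin φ₁ sin φ₂ + cos φ₁ cos φ₂ cos Δλ
      = sin(-58.98°)sin(-69.62°) + cos(-58.98°)cos(-69.62°)cos(11.03°) = 0.9795
σ = 11.618° → d = Rσ = 6367·0.20278 = 1291 km

1291 km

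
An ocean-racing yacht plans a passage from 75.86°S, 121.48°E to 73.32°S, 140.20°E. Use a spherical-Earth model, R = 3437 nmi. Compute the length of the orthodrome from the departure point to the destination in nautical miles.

cos σ = sin φ₁ sin φ₂ + cos φ₁ cos φ₂ cos Δλ
      = sin(-75.86°)sin(-73.32°) + cos(-75.86°)cos(-73.32°)cos(18.72°) = 0.9953
σ = 5.552° → d = Rσ = 3437·0.09691 = 333 nmi

333 nmi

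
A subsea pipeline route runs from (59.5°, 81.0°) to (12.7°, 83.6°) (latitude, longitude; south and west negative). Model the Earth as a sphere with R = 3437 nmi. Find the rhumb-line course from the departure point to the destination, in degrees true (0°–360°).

177.6°

Meridional parts: M(φ₁)=+1.2996, M(φ₂)=+0.2235 → ΔM = -1.0761;  Δλ = +0.0454 rad
tan C = Δλ / ΔM = -0.0422 → C = 177.59°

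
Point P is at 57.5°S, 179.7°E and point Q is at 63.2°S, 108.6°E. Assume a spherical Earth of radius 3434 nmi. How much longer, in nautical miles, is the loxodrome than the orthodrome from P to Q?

105 nmi

Great circle: cos σ = sin φ₁ sin φ₂ + cos φ₁ cos φ₂ cos Δλ,  σ = 0.5894 rad → d_gc = 2024.0 nmi
Rhumb line: Δψ = -0.2017, q = Δφ/Δψ = 0.4932, d_rh = R√(Δφ²+q²Δλ²) = 2129.4 nmi
Excess = 2129.4 − 2024.0 = 105.4 ≈ 105 nmi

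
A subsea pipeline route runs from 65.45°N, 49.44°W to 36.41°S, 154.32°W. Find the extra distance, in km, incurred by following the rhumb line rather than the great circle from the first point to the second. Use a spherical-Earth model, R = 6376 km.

397 km

Great circle: cos σ = sin φ₁ sin φ₂ + cos φ₁ cos φ₂ cos Δλ,  σ = 2.2469 rad → d_gc = 14326.3 km
Rhumb line: Δψ = -2.2083, q = Δφ/Δψ = 0.8050, d_rh = R√(Δφ²+q²Δλ²) = 14723.0 km
Excess = 14723.0 − 14326.3 = 396.7 ≈ 397 km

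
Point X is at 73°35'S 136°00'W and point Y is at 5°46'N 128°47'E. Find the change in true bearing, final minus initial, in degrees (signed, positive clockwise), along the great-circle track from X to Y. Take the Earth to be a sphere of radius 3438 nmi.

+76.9°

At departure: θ₁ = atan2(sin Δλ cos φ₂, cos φ₁ sin φ₂ − sin φ₁ cos φ₂ cos Δλ) = 266.63°
At arrival: θ₂ = atan2(sin Δλ cos φ₁, −cos φ₂ sin φ₁ + sin φ₂ cos φ₁ cos Δλ) = 343.53°
Δθ = θ₂ − θ₁ = +76.9°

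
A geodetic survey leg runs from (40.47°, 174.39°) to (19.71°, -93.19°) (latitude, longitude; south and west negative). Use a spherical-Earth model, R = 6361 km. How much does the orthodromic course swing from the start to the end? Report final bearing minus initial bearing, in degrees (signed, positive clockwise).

+56.0°

Initial bearing θ₁ = atan2(sin Δλ cos φ₂, cos φ₁ sin φ₂ − sin φ₁ cos φ₂ cos Δλ) = 73.29°
Final bearing θ₂ = (initial bearing from the destination back to the start) + 180° = 129.29°
Δθ = θ₂ − θ₁ = +56.0°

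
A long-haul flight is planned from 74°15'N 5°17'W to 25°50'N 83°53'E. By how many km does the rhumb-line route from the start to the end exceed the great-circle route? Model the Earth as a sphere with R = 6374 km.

Great circle: cos σ = sin φ₁ sin φ₂ + cos φ₁ cos φ₂ cos Δλ,  σ = 1.1341 rad → d_gc = 7228.8 km
Rhumb line: Δψ = -1.5112, q = Δφ/Δψ = 0.5592, d_rh = R√(Δφ²+q²Δλ²) = 7731.6 km
Excess = 7731.6 − 7228.8 = 502.8 ≈ 503 km

503 km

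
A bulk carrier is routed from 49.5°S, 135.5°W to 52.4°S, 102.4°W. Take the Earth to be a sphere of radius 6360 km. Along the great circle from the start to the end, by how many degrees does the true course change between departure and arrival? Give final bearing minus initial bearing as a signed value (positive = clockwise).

At departure: θ₁ = atan2(sin Δλ cos φ₂, cos φ₁ sin φ₂ − sin φ₁ cos φ₂ cos Δλ) = 110.70°
At arrival: θ₂ = atan2(sin Δλ cos φ₁, −cos φ₂ sin φ₁ + sin φ₂ cos φ₁ cos Δλ) = 84.70°
Δθ = θ₂ − θ₁ = -26.0°

-26.0°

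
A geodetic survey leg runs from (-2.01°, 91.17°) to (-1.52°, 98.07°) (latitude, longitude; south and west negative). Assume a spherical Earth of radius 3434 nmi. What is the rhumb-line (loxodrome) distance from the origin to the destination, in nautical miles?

414 nmi

Rhumb course C = atan2(Δλ, Δψ) with Δψ = ln[tan(π/4+φ₂/2)/tan(π/4+φ₁/2)] = +0.0086, Δλ = +0.1204 → C = 85.94°
d = R·|Δφ| / |cos C| = 3434·0.00855 / 0.07087 = 414 nmi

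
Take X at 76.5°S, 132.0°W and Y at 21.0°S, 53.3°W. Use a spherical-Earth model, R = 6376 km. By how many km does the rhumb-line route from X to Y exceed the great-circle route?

383 km

Great circle: cos σ = sin φ₁ sin φ₂ + cos φ₁ cos φ₂ cos Δλ,  σ = 1.1689 rad → d_gc = 7452.9 km
Rhumb line: Δψ = +1.7590, q = Δφ/Δψ = 0.5507, d_rh = R√(Δφ²+q²Δλ²) = 7836.1 km
Excess = 7836.1 − 7452.9 = 383.2 ≈ 383 km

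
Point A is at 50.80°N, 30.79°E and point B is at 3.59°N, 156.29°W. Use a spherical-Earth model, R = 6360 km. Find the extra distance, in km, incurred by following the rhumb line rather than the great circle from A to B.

Great circle: cos σ = sin φ₁ sin φ₂ + cos φ₁ cos φ₂ cos Δλ,  σ = 2.1864 rad → d_gc = 13905.5 km
Rhumb line: Δψ = -0.9699, q = Δφ/Δψ = 0.8495, d_rh = R√(Δφ²+q²Δλ²) = 17128.2 km
Excess = 17128.2 − 13905.5 = 3222.7 ≈ 3223 km

3223 km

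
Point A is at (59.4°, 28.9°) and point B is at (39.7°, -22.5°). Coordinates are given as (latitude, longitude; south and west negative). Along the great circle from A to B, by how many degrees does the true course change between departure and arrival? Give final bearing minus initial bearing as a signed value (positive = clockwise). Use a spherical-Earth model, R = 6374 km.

Initial bearing θ₁ = atan2(sin Δλ cos φ₂, cos φ₁ sin φ₂ − sin φ₁ cos φ₂ cos Δλ) = 261.67°
Final bearing θ₂ = (initial bearing from the destination back to the start) + 180° = 220.89°
Δθ = θ₂ − θ₁ = -40.8°

-40.8°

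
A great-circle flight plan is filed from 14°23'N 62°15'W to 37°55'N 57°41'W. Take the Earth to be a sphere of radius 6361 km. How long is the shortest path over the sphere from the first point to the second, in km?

2651 km

Haversine: a = sin²(Δφ/2)+cos φ₁ cos φ₂ sin²(Δλ/2) = 0.04280;  σ = 2·atan2(√a,√(1−a))
σ = 23.879° → d = Rσ = 6361·0.41677 = 2651 km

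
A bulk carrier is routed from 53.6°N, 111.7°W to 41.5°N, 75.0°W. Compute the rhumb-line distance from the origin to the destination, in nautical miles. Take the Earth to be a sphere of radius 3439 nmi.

1646 nmi

Δψ = ln[tan(π/4+φ₂/2)/tan(π/4+φ₁/2)] = -0.3149;  Δφ = -0.2112 rad,  Δλ = +0.6405 rad
q = Δφ/Δψ = 0.6707
d = R·√(Δφ² + q²Δλ²) = 3439·0.47869 = 1646 nmi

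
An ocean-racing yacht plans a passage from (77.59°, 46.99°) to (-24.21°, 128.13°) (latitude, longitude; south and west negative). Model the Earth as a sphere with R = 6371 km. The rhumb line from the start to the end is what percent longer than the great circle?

3.3%

Great circle: σ = 1.9501 rad → d_gc = Rσ = 12424.3 km
Rhumb: Δφ = -1.7767, Δλ = +1.4162, Δψ = -2.6547, q = Δφ/Δψ = 0.6693 → d_rh = R√(Δφ²+q²Δλ²) = 12829.6 km
Excess = (12829.6 − 12424.3) / 12424.3 = 405.3 / 12424.3 = 3.26% ≈ 3.3%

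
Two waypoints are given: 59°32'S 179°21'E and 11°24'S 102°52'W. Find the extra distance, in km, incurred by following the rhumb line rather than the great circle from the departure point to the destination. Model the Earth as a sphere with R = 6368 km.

Great circle: cos σ = sin φ₁ sin φ₂ + cos φ₁ cos φ₂ cos Δλ,  σ = 1.2916 rad → d_gc = 8225.2 km
Rhumb line: Δψ = +1.1005, q = Δφ/Δψ = 0.7634, d_rh = R√(Δφ²+q²Δλ²) = 8495.4 km
Excess = 8495.4 − 8225.2 = 270.2 ≈ 270 km

270 km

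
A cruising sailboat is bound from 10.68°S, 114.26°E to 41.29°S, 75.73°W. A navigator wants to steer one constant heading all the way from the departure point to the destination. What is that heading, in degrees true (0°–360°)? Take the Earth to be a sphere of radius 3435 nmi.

Δψ = ln[tan(π/4+φ₂/2)/tan(π/4+φ₁/2)] = -0.6051
Δλ = +2.9672 rad (taken the short way round)
course = atan2(Δλ, Δψ) = 101.53°

101.5°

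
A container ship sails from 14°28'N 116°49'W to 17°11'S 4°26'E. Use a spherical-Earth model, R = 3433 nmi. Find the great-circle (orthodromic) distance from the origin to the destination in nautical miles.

7407 nmi

Haversine: a = sin²(Δφ/2)+cos φ₁ cos φ₂ sin²(Δλ/2) = 0.77685;  σ = 2·atan2(√a,√(1−a))
σ = 123.622° → d = Rσ = 3433·2.15760 = 7407 nmi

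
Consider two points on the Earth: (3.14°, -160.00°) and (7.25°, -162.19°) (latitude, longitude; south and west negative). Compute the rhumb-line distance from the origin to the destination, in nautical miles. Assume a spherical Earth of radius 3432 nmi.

279 nmi

Rhumb course C = atan2(Δλ, Δψ) with Δψ = ln[tan(π/4+φ₂/2)/tan(π/4+φ₁/2)] = +0.0720, Δλ = -0.0382 → C = 332.05°
d = R·|Δφ| / |cos C| = 3432·0.07173 / 0.88337 = 279 nmi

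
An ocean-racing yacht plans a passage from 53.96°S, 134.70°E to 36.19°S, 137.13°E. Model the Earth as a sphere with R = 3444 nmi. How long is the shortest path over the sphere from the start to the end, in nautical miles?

cos σ = sin φ₁ sin φ₂ + cos φ₁ cos φ₂ cos Δλ
      = sin(-53.96°)sin(-36.19°) + cos(-53.96°)cos(-36.19°)cos(2.43°) = 0.9519
σ = 17.850° → d = Rσ = 3444·0.31154 = 1073 nmi

1073 nmi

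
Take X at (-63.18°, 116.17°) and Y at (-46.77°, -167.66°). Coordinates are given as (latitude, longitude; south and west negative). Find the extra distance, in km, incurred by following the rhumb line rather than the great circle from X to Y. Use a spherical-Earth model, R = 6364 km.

Great circle: cos σ = sin φ₁ sin φ₂ + cos φ₁ cos φ₂ cos Δλ,  σ = 0.7611 rad → d_gc = 4843.4 km
Rhumb line: Δψ = +0.5080, q = Δφ/Δψ = 0.5638, d_rh = R√(Δφ²+q²Δλ²) = 5106.6 km
Excess = 5106.6 − 4843.4 = 263.2 ≈ 263 km

263 km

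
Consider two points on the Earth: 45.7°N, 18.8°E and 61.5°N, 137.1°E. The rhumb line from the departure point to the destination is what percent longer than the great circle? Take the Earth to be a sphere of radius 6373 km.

14.6%

Great circle: σ = 1.0804 rad → d_gc = Rσ = 6885.4 km
Rhumb: Δφ = +0.2758, Δλ = +2.0647, Δψ = +0.4718, q = Δφ/Δψ = 0.5845 → d_rh = R√(Δφ²+q²Δλ²) = 7889.4 km
Excess = (7889.4 − 6885.4) / 6885.4 = 1004.0 / 6885.4 = 14.58% ≈ 14.6%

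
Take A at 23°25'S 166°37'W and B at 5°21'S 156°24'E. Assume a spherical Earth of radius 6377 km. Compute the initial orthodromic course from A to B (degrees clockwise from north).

291.0°

N = sin Δλ·cos φ₂ = -0.5990;  D = cos φ₁ sin φ₂ − sin φ₁ cos φ₂ cos Δλ = +0.2305
initial course = atan2(N, D) = 291.05°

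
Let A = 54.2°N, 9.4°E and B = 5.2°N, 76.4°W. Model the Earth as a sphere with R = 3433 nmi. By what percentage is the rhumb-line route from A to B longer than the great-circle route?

Great circle: σ = 1.4544 rad → d_gc = Rσ = 4992.8 nmi
Rhumb: Δφ = -0.8552, Δλ = -1.4975, Δψ = -1.0392, q = Δφ/Δψ = 0.8229 → d_rh = R√(Δφ²+q²Δλ²) = 5149.5 nmi
Excess = (5149.5 − 4992.8) / 4992.8 = 156.7 / 4992.8 = 3.14% ≈ 3.1%

3.1%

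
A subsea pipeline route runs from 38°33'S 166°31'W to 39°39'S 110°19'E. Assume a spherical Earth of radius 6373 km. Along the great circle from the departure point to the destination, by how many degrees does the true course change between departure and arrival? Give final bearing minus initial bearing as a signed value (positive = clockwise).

+58.5°

At departure: θ₁ = atan2(sin Δλ cos φ₂, cos φ₁ sin φ₂ − sin φ₁ cos φ₂ cos Δλ) = 239.97°
At arrival: θ₂ = atan2(sin Δλ cos φ₁, −cos φ₂ sin φ₁ + sin φ₂ cos φ₁ cos Δλ) = 298.43°
Δθ = θ₂ − θ₁ = +58.5°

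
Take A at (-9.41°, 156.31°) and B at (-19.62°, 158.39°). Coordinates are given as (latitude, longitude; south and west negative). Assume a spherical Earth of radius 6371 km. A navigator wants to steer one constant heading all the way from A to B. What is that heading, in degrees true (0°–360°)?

168.9°

Meridional parts: M(φ₁)=-0.1650, M(φ₂)=-0.3493 → ΔM = -0.1844;  Δλ = +0.0363 rad
tan C = Δλ / ΔM = -0.1969 → C = 168.86°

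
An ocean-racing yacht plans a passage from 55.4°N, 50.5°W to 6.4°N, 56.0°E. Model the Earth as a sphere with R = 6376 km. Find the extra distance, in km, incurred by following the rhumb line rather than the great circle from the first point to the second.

598 km

Great circle: cos σ = sin φ₁ sin φ₂ + cos φ₁ cos φ₂ cos Δλ,  σ = 1.6394 rad → d_gc = 10452.6 km
Rhumb line: Δψ = -1.0545, q = Δφ/Δψ = 0.8110, d_rh = R√(Δφ²+q²Δλ²) = 11050.5 km
Excess = 11050.5 − 10452.6 = 597.9 ≈ 598 km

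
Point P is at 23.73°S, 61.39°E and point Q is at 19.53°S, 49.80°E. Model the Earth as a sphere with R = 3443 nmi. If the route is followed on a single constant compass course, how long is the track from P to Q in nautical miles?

Δψ = ln[tan(π/4+φ₂/2)/tan(π/4+φ₁/2)] = +0.0789;  Δφ = +0.0733 rad,  Δλ = -0.2023 rad
q = Δφ/Δψ = 0.9293
d = R·√(Δφ² + q²Δλ²) = 3443·0.20177 = 695 nmi

695 nmi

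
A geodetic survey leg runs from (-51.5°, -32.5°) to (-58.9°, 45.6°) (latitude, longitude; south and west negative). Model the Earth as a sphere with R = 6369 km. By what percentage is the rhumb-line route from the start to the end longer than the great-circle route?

Great circle: σ = 0.7430 rad → d_gc = Rσ = 4732.3 km
Rhumb: Δφ = -0.1292, Δλ = +1.3631, Δψ = -0.2271, q = Δφ/Δψ = 0.5687 → d_rh = R√(Δφ²+q²Δλ²) = 5005.0 km
Excess = (5005.0 − 4732.3) / 4732.3 = 272.7 / 4732.3 = 5.76% ≈ 5.8%

5.8%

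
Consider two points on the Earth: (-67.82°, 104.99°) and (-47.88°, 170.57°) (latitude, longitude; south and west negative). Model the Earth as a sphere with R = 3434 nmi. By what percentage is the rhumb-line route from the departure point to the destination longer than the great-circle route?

4.2%

Great circle: σ = 0.6575 rad → d_gc = Rσ = 2257.8 nmi
Rhumb: Δφ = +0.3480, Δλ = +1.1446, Δψ = +0.6752, q = Δφ/Δψ = 0.5154 → d_rh = R√(Δφ²+q²Δλ²) = 2352.0 nmi
Excess = (2352.0 − 2257.8) / 2257.8 = 94.2 / 2257.8 = 4.17% ≈ 4.2%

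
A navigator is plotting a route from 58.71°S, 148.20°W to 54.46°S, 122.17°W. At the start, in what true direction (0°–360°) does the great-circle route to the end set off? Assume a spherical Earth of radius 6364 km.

84.7°

N = sin Δλ·cos φ₂ = +0.2551;  D = cos φ₁ sin φ₂ − sin φ₁ cos φ₂ cos Δλ = +0.0237
initial course = atan2(N, D) = 84.69°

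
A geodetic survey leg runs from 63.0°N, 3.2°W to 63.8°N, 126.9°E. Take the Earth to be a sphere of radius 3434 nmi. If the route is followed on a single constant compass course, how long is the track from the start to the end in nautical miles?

Δψ = ln[tan(π/4+φ₂/2)/tan(π/4+φ₁/2)] = +0.0312;  Δφ = +0.0140 rad,  Δλ = +2.2707 rad
q = Δφ/Δψ = 0.4477
d = R·√(Δφ² + q²Δλ²) = 3434·1.01674 = 3491 nmi

3491 nmi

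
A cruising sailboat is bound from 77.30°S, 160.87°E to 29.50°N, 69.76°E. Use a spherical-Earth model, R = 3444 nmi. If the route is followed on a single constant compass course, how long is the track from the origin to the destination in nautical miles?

Rhumb course C = atan2(Δλ, Δψ) with Δψ = ln[tan(π/4+φ₂/2)/tan(π/4+φ₁/2)] = +2.7349, Δλ = -1.5902 → C = 329.82°
d = R·|Δφ| / |cos C| = 3444·1.86401 / 0.86449 = 7426 nmi

7426 nmi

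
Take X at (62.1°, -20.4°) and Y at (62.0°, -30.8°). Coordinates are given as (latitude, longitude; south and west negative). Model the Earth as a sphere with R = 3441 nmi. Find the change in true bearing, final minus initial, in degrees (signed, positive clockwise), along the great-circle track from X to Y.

-9.2°

At departure: θ₁ = atan2(sin Δλ cos φ₂, cos φ₁ sin φ₂ − sin φ₁ cos φ₂ cos Δλ) = 273.42°
At arrival: θ₂ = atan2(sin Δλ cos φ₁, −cos φ₂ sin φ₁ + sin φ₂ cos φ₁ cos Δλ) = 264.23°
Δθ = θ₂ − θ₁ = -9.2°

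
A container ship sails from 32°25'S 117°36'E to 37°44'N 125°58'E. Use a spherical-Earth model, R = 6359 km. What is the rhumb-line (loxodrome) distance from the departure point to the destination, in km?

Δψ = ln[tan(π/4+φ₂/2)/tan(π/4+φ₁/2)] = +1.3107;  Δφ = +1.2243 rad,  Δλ = +0.1460 rad
q = Δφ/Δψ = 0.9341
d = R·√(Δφ² + q²Δλ²) = 6359·1.23192 = 7834 km

7834 km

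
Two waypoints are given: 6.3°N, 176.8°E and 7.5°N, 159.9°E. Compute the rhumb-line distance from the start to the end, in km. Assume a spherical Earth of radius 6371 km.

1870 km

Rhumb course C = atan2(Δλ, Δψ) with Δψ = ln[tan(π/4+φ₂/2)/tan(π/4+φ₁/2)] = +0.0211, Δλ = -0.2950 → C = 274.09°
d = R·|Δφ| / |cos C| = 6371·0.02094 / 0.07134 = 1870 km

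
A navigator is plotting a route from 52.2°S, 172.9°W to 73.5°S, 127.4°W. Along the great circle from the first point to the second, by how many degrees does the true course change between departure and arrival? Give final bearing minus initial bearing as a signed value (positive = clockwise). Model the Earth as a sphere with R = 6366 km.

-41.6°

At departure: θ₁ = atan2(sin Δλ cos φ₂, cos φ₁ sin φ₂ − sin φ₁ cos φ₂ cos Δλ) = 154.79°
At arrival: θ₂ = atan2(sin Δλ cos φ₁, −cos φ₂ sin φ₁ + sin φ₂ cos φ₁ cos Δλ) = 113.21°
Δθ = θ₂ − θ₁ = -41.6°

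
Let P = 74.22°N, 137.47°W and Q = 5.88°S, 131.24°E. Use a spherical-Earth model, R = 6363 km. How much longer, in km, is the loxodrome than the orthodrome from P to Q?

545 km

Great circle: cos σ = sin φ₁ sin φ₂ + cos φ₁ cos φ₂ cos Δλ,  σ = 1.6757 rad → d_gc = 10662.2 km
Rhumb line: Δψ = -2.0791, q = Δφ/Δψ = 0.6724, d_rh = R√(Δφ²+q²Δλ²) = 11207.3 km
Excess = 11207.3 − 10662.2 = 545.1 ≈ 545 km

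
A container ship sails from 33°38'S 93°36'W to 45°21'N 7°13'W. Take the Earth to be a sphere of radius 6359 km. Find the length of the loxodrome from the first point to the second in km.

Rhumb course C = atan2(Δλ, Δψ) with Δψ = ln[tan(π/4+φ₂/2)/tan(π/4+φ₁/2)] = +1.5140, Δλ = +1.5077 → C = 44.88°
d = R·|Δφ| / |cos C| = 6359·1.37852 / 0.70858 = 12371 km

12371 km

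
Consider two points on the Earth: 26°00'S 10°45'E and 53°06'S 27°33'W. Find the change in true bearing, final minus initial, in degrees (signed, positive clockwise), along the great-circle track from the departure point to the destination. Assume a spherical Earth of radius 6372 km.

+25.6°

At departure: θ₁ = atan2(sin Δλ cos φ₂, cos φ₁ sin φ₂ − sin φ₁ cos φ₂ cos Δλ) = 216.00°
At arrival: θ₂ = atan2(sin Δλ cos φ₁, −cos φ₂ sin φ₁ + sin φ₂ cos φ₁ cos Δλ) = 241.63°
Δθ = θ₂ − θ₁ = +25.6°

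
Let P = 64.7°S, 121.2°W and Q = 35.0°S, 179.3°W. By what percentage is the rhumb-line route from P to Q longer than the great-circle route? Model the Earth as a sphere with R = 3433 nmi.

2.7%

Great circle: σ = 0.7904 rad → d_gc = Rσ = 2713.5 nmi
Rhumb: Δφ = +0.5184, Δλ = -1.0140, Δψ = +0.8413, q = Δφ/Δψ = 0.6161 → d_rh = R√(Δφ²+q²Δλ²) = 2787.0 nmi
Excess = (2787.0 − 2713.5) / 2713.5 = 73.5 / 2713.5 = 2.71% ≈ 2.7%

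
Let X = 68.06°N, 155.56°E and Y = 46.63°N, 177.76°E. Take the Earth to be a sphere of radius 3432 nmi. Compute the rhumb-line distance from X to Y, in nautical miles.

1458 nmi

Δψ = ln[tan(π/4+φ₂/2)/tan(π/4+φ₁/2)] = -0.7185;  Δφ = -0.3740 rad,  Δλ = +0.3875 rad
q = Δφ/Δψ = 0.5205
d = R·√(Δφ² + q²Δλ²) = 3432·0.42494 = 1458 nmi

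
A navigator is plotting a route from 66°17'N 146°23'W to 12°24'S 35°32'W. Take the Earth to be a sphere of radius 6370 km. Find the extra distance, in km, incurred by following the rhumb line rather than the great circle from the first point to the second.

733 km

Great circle: cos σ = sin φ₁ sin φ₂ + cos φ₁ cos φ₂ cos Δλ,  σ = 1.9139 rad → d_gc = 12191.6 km
Rhumb line: Δψ = -1.7789, q = Δφ/Δψ = 0.7720, d_rh = R√(Δφ²+q²Δλ²) = 12924.4 km
Excess = 12924.4 − 12191.6 = 732.8 ≈ 733 km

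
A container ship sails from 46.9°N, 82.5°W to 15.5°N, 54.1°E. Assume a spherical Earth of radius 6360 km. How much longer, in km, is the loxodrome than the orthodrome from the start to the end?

1337 km

Great circle: cos σ = sin φ₁ sin φ₂ + cos φ₁ cos φ₂ cos Δλ,  σ = 1.8580 rad → d_gc = 11816.846 km
Rhumb line: Δψ = -0.6552, q = Δφ/Δψ = 0.8365, d_rh = R√(Δφ²+q²Δλ²) = 13153.349 km
Excess = 13153.349 − 11816.846 = 1336.503 ≈ 1337 km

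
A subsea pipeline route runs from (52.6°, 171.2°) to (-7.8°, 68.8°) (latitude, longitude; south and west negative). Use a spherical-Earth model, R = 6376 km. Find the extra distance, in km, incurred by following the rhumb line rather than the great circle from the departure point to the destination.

382 km

Great circle: cos σ = sin φ₁ sin φ₂ + cos φ₁ cos φ₂ cos Δλ,  σ = 1.8101 rad → d_gc = 11541.2 km
Rhumb line: Δψ = -1.2198, q = Δφ/Δψ = 0.8642, d_rh = R√(Δφ²+q²Δλ²) = 11922.9 km
Excess = 11922.9 − 11541.2 = 381.7 ≈ 382 km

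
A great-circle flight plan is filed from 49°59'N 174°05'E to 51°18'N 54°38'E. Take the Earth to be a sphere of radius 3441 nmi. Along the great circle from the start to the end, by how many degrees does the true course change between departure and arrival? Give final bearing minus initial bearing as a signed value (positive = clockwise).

-105.9°

At departure: θ₁ = atan2(sin Δλ cos φ₂, cos φ₁ sin φ₂ − sin φ₁ cos φ₂ cos Δλ) = 323.55°
At arrival: θ₂ = atan2(sin Δλ cos φ₁, −cos φ₂ sin φ₁ + sin φ₂ cos φ₁ cos Δλ) = 217.66°
Δθ = θ₂ − θ₁ = -105.9°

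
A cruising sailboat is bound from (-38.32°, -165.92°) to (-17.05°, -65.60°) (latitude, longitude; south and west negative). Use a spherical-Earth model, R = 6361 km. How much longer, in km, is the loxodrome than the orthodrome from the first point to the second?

Great circle: cos σ = sin φ₁ sin φ₂ + cos φ₁ cos φ₂ cos Δλ,  σ = 1.5233 rad → d_gc = 9690.0 km
Rhumb line: Δψ = +0.4230, q = Δφ/Δψ = 0.8776, d_rh = R√(Δφ²+q²Δλ²) = 10055.2 km
Excess = 10055.2 − 9690.0 = 365.2 ≈ 365 km

365 km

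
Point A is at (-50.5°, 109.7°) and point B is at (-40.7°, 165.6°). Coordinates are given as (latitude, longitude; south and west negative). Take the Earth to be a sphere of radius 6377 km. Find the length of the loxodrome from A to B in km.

4472 km

Δψ = ln[tan(π/4+φ₂/2)/tan(π/4+φ₁/2)] = +0.2454;  Δφ = +0.1710 rad,  Δλ = +0.9756 rad
q = Δφ/Δψ = 0.6970
d = R·√(Δφ² + q²Δλ²) = 6377·0.70122 = 4472 km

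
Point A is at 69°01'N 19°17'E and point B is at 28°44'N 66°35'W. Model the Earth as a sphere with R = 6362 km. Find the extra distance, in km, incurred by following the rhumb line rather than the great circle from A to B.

428 km

Great circle: cos σ = sin φ₁ sin φ₂ + cos φ₁ cos φ₂ cos Δλ,  σ = 1.0798 rad → d_gc = 6869.8 km
Rhumb line: Δψ = -1.1624, q = Δφ/Δψ = 0.6048, d_rh = R√(Δφ²+q²Δλ²) = 7298.1 km
Excess = 7298.1 − 6869.8 = 428.3 ≈ 428 km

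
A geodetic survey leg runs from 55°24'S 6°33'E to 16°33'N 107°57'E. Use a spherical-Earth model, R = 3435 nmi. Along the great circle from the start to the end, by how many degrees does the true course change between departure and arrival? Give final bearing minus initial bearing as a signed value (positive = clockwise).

-53.3°

Initial bearing θ₁ = atan2(sin Δλ cos φ₂, cos φ₁ sin φ₂ − sin φ₁ cos φ₂ cos Δλ) = 89.65°
Final bearing θ₂ = (initial bearing from the destination back to the start) + 180° = 36.33°
Δθ = θ₂ − θ₁ = -53.3°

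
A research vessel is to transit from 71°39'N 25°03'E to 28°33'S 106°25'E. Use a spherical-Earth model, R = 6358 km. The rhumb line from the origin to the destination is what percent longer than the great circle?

Great circle: σ = 1.9956 rad → d_gc = Rσ = 12687.8 km
Rhumb: Δφ = -1.7488, Δλ = +1.4201, Δψ = -2.3434, q = Δφ/Δψ = 0.7463 → d_rh = R√(Δφ²+q²Δλ²) = 13001.3 km
Excess = (13001.3 − 12687.8) / 12687.8 = 313.5 / 12687.8 = 2.47% ≈ 2.5%

2.5%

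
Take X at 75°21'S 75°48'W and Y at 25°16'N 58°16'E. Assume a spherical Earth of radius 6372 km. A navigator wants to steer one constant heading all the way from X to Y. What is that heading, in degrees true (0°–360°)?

Δψ = ln[tan(π/4+φ₂/2)/tan(π/4+φ₁/2)] = +2.5075
Δλ = +2.3399 rad (taken the short way round)
course = atan2(Δλ, Δψ) = 43.02°

43.0°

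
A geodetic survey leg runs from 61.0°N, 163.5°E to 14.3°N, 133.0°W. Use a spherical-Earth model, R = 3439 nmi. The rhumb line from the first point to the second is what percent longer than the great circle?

2.3%

Great circle: σ = 1.1311 rad → d_gc = Rσ = 3889.9 nmi
Rhumb: Δφ = -0.8151, Δλ = +1.1083, Δψ = -1.1002, q = Δφ/Δψ = 0.7408 → d_rh = R√(Δφ²+q²Δλ²) = 3978.7 nmi
Excess = (3978.7 − 3889.9) / 3889.9 = 88.8 / 3889.9 = 2.28% ≈ 2.3%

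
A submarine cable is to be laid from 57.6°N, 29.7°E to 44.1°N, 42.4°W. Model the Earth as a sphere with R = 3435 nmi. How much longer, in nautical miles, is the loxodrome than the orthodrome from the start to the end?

118 nmi

Great circle: cos σ = sin φ₁ sin φ₂ + cos φ₁ cos φ₂ cos Δλ,  σ = 0.7872 rad → d_gc = 2704.0 nmi
Rhumb line: Δψ = -0.3767, q = Δφ/Δψ = 0.6254, d_rh = R√(Δφ²+q²Δλ²) = 2822.0 nmi
Excess = 2822.0 − 2704.0 = 118.0 ≈ 118 nmi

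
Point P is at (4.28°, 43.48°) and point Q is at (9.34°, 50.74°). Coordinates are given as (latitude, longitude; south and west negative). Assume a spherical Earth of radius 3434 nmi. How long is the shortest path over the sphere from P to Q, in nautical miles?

Haversine: a = sin²(Δφ/2)+cos φ₁ cos φ₂ sin²(Δλ/2) = 0.00589;  σ = 2·atan2(√a,√(1−a))
σ = 8.805° → d = Rσ = 3434·0.15368 = 528 nmi

528 nmi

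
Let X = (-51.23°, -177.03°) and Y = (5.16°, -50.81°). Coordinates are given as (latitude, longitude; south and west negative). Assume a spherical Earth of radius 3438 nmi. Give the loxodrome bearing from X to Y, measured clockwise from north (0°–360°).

Meridional parts: M(φ₁)=-1.0445, M(φ₂)=+0.0902 → ΔM = +1.1347;  Δλ = +2.2030 rad
tan C = Δλ / ΔM = +1.9414 → C = 62.75°

62.7°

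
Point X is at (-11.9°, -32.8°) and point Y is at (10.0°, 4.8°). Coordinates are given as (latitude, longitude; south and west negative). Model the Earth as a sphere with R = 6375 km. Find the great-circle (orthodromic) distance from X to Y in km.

4819 km

cos σ = sin φ₁ sin φ₂ + cos φ₁ cos φ₂ cos Δλ
      = sin(-11.90°)sin(10.00°) + cos(-11.90°)cos(10.00°)cos(37.60°) = 0.7277
σ = 43.308° → d = Rσ = 6375·0.75587 = 4819 km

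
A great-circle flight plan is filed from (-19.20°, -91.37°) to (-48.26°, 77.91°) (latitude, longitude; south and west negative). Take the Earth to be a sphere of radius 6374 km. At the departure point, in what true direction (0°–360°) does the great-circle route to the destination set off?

172.3°

θ = atan2( sin Δλ·cos φ₂ ,  cos φ₁ sin φ₂ − sin φ₁ cos φ₂ cos Δλ )
  = atan2(+0.1238, -0.9198) = 172.33°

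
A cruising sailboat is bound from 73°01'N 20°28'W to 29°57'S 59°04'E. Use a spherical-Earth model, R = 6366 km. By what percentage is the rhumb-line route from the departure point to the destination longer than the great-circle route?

Great circle: σ = 2.0169 rad → d_gc = Rσ = 12839.9 km
Rhumb: Δφ = -1.7971, Δλ = +1.3881, Δψ = -2.4501, q = Δφ/Δψ = 0.7335 → d_rh = R√(Δφ²+q²Δλ²) = 13148.9 km
Excess = (13148.9 − 12839.9) / 12839.9 = 309.0 / 12839.9 = 2.41% ≈ 2.4%

2.4%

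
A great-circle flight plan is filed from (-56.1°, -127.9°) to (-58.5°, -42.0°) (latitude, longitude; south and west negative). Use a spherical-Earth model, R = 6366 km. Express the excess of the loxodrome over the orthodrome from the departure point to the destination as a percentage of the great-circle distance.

Great circle: σ = 0.7546 rad → d_gc = Rσ = 4803.9 km
Rhumb: Δφ = -0.0419, Δλ = +1.4992, Δψ = -0.0776, q = Δφ/Δψ = 0.5400 → d_rh = R√(Δφ²+q²Δλ²) = 5160.8 km
Excess = (5160.8 − 4803.9) / 4803.9 = 356.9 / 4803.9 = 7.43% ≈ 7.4%

7.4%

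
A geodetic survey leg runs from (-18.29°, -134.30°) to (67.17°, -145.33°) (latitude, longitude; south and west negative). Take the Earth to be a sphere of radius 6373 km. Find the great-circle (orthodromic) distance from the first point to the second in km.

cos σ = sin φ₁ sin φ₂ + cos φ₁ cos φ₂ cos Δλ
      = sin(-18.29°)sin(67.17°) + cos(-18.29°)cos(67.17°)cos(-11.03°) = 0.0723
σ = 85.851° → d = Rσ = 6373·1.49838 = 9549 km

9549 km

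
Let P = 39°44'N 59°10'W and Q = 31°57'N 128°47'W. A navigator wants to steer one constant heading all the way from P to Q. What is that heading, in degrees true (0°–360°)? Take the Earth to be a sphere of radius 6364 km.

262.1°

Meridional parts: M(φ₁)=+0.7568, M(φ₂)=+0.5890 → ΔM = -0.1678;  Δλ = -1.2150 rad
tan C = Δλ / ΔM = +7.2392 → C = 262.14°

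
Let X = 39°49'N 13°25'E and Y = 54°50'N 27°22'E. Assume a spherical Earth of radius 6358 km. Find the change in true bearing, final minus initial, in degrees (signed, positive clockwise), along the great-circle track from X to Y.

At departure: θ₁ = atan2(sin Δλ cos φ₂, cos φ₁ sin φ₂ − sin φ₁ cos φ₂ cos Δλ) = 27.22°
At arrival: θ₂ = atan2(sin Δλ cos φ₁, −cos φ₂ sin φ₁ + sin φ₂ cos φ₁ cos Δλ) = 37.58°
Δθ = θ₂ − θ₁ = +10.4°

+10.4°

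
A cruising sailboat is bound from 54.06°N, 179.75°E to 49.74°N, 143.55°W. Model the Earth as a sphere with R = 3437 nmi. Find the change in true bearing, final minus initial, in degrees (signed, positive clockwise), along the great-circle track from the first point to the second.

At departure: θ₁ = atan2(sin Δλ cos φ₂, cos φ₁ sin φ₂ − sin φ₁ cos φ₂ cos Δλ) = 85.80°
At arrival: θ₂ = atan2(sin Δλ cos φ₁, −cos φ₂ sin φ₁ + sin φ₂ cos φ₁ cos Δλ) = 115.07°
Δθ = θ₂ − θ₁ = +29.3°

+29.3°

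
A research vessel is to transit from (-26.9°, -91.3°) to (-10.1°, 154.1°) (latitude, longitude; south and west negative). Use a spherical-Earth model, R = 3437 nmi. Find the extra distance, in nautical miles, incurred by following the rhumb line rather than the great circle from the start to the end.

172 nmi

Great circle: cos σ = sin φ₁ sin φ₂ + cos φ₁ cos φ₂ cos Δλ,  σ = 1.8610 rad → d_gc = 6396.2 nmi
Rhumb line: Δψ = +0.3106, q = Δφ/Δψ = 0.9442, d_rh = R√(Δφ²+q²Δλ²) = 6568.4 nmi
Excess = 6568.4 − 6396.2 = 172.2 ≈ 172 nmi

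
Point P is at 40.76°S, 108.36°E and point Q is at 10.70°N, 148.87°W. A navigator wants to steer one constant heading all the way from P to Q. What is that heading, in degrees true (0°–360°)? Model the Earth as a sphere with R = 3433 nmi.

61.6°

Δψ = ln[tan(π/4+φ₂/2)/tan(π/4+φ₁/2)] = +0.9682
Δλ = +1.7937 rad (taken the short way round)
course = atan2(Δλ, Δψ) = 61.64°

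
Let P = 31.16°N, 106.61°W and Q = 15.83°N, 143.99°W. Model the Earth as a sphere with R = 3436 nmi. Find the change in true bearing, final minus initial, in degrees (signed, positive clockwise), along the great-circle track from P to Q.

-15.5°

Initial bearing θ₁ = atan2(sin Δλ cos φ₂, cos φ₁ sin φ₂ − sin φ₁ cos φ₂ cos Δλ) = 254.49°
Final bearing θ₂ = (initial bearing from the destination back to the start) + 180° = 238.99°
Δθ = θ₂ − θ₁ = -15.5°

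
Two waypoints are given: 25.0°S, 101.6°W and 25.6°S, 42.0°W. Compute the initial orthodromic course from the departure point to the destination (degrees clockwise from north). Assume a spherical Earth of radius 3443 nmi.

N = sin Δλ·cos φ₂ = +0.7778;  D = cos φ₁ sin φ₂ − sin φ₁ cos φ₂ cos Δλ = -0.1987
initial course = atan2(N, D) = 104.33°

104.3°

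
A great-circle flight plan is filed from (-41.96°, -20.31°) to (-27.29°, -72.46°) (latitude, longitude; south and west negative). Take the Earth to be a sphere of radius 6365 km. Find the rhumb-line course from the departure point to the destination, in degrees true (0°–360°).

Meridional parts: M(φ₁)=-0.8082, M(φ₂)=-0.4954 → ΔM = +0.3128;  Δλ = -0.9102 rad
tan C = Δλ / ΔM = -2.9096 → C = 288.97°

289.0°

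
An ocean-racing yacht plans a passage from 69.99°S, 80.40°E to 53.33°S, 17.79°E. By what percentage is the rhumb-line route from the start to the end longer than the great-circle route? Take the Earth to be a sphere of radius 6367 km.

Great circle: σ = 0.5592 rad → d_gc = Rσ = 3560.414 km
Rhumb: Δφ = +0.2908, Δλ = -1.0928, Δψ = +0.6305, q = Δφ/Δψ = 0.4612 → d_rh = R√(Δφ²+q²Δλ²) = 3704.607 km
Excess = (3704.607 − 3560.414) / 3560.414 = 144.193 / 3560.414 = 4.0499% ≈ 4.0%

4.0%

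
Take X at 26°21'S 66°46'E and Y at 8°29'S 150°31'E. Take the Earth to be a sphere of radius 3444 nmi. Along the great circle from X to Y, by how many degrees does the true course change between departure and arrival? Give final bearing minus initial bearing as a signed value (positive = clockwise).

-30.4°

At departure: θ₁ = atan2(sin Δλ cos φ₂, cos φ₁ sin φ₂ − sin φ₁ cos φ₂ cos Δλ) = 94.91°
At arrival: θ₂ = atan2(sin Δλ cos φ₁, −cos φ₂ sin φ₁ + sin φ₂ cos φ₁ cos Δλ) = 64.51°
Δθ = θ₂ − θ₁ = -30.4°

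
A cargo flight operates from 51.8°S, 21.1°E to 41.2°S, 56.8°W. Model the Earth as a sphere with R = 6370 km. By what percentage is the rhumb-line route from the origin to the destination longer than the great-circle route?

Great circle: σ = 0.9082 rad → d_gc = Rσ = 5785.2 km
Rhumb: Δφ = +0.1850, Δλ = -1.3596, Δψ = +0.2700, q = Δφ/Δψ = 0.6852 → d_rh = R√(Δφ²+q²Δλ²) = 6050.0 km
Excess = (6050.0 − 5785.2) / 5785.2 = 264.8 / 5785.2 = 4.58% ≈ 4.6%

4.6%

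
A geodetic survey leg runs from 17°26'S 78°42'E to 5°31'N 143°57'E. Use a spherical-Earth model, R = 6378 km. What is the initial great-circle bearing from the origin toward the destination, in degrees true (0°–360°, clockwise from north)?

76.5°

N = sin Δλ·cos φ₂ = +0.9039;  D = cos φ₁ sin φ₂ − sin φ₁ cos φ₂ cos Δλ = +0.2166
initial course = atan2(N, D) = 76.53°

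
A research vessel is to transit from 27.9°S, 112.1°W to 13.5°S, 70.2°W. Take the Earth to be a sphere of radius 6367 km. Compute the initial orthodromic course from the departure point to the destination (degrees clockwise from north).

78.5°

θ = atan2( sin Δλ·cos φ₂ ,  cos φ₁ sin φ₂ − sin φ₁ cos φ₂ cos Δλ )
  = atan2(+0.6494, +0.1324) = 78.48°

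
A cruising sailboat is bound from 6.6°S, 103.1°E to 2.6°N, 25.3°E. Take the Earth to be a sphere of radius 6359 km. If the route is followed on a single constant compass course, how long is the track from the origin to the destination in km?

Δψ = ln[tan(π/4+φ₂/2)/tan(π/4+φ₁/2)] = +0.1608;  Δφ = +0.1606 rad,  Δλ = -1.3579 rad
q = Δφ/Δψ = 0.9983
d = R·√(Δφ² + q²Δλ²) = 6359·1.36505 = 8680 km

8680 km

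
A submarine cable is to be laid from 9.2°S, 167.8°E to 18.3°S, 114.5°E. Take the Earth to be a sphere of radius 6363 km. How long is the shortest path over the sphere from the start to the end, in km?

Haversine: a = sin²(Δφ/2)+cos φ₁ cos φ₂ sin²(Δλ/2) = 0.19485;  σ = 2·atan2(√a,√(1−a))
σ = 52.389° → d = Rσ = 6363·0.91435 = 5818 km

5818 km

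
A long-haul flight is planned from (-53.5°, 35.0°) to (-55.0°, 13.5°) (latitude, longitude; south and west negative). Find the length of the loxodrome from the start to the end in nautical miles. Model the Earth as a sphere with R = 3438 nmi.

759 nmi

Rhumb course C = atan2(Δλ, Δψ) with Δψ = ln[tan(π/4+φ₂/2)/tan(π/4+φ₁/2)] = -0.0448, Δλ = -0.3752 → C = 263.19°
d = R·|Δφ| / |cos C| = 3438·0.02618 / 0.11859 = 759 nmi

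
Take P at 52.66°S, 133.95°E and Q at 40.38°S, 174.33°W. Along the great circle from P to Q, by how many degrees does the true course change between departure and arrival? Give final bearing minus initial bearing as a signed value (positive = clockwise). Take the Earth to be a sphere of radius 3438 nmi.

-39.0°

At departure: θ₁ = atan2(sin Δλ cos φ₂, cos φ₁ sin φ₂ − sin φ₁ cos φ₂ cos Δλ) = 91.70°
At arrival: θ₂ = atan2(sin Δλ cos φ₁, −cos φ₂ sin φ₁ + sin φ₂ cos φ₁ cos Δλ) = 52.74°
Δθ = θ₂ − θ₁ = -39.0°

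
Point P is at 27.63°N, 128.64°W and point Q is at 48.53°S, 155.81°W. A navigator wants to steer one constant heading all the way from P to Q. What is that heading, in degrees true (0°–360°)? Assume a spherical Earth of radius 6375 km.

197.8°

Meridional parts: M(φ₁)=+0.5021, M(φ₂)=-0.9714 → ΔM = -1.4735;  Δλ = -0.4742 rad
tan C = Δλ / ΔM = +0.3218 → C = 197.84°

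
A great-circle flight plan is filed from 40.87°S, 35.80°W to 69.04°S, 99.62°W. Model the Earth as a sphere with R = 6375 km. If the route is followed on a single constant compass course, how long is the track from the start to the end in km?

Δψ = ln[tan(π/4+φ₂/2)/tan(π/4+φ₁/2)] = -0.9047;  Δφ = -0.4917 rad,  Δλ = -1.1139 rad
q = Δφ/Δψ = 0.5435
d = R·√(Δφ² + q²Δλ²) = 6375·0.77986 = 4972 km

4972 km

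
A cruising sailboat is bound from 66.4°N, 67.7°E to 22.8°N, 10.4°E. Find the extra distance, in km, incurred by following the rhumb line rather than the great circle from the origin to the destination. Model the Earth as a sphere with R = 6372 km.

145 km

Great circle: cos σ = sin φ₁ sin φ₂ + cos φ₁ cos φ₂ cos Δλ,  σ = 0.9830 rad → d_gc = 6264.0 km
Rhumb line: Δψ = -1.1570, q = Δφ/Δψ = 0.6577, d_rh = R√(Δφ²+q²Δλ²) = 6409.2 km
Excess = 6409.2 − 6264.0 = 145.2 ≈ 145 km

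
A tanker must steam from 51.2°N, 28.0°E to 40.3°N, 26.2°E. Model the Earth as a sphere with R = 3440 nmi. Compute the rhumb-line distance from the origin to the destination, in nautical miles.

659 nmi

Δψ = ln[tan(π/4+φ₂/2)/tan(π/4+φ₁/2)] = -0.2739;  Δφ = -0.1902 rad,  Δλ = -0.0314 rad
q = Δφ/Δψ = 0.6945
d = R·√(Δφ² + q²Δλ²) = 3440·0.19149 = 659 nmi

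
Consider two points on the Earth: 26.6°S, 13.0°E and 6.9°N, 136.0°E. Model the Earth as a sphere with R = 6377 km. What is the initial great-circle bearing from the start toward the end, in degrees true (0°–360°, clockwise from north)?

N = sin Δλ·cos φ₂ = +0.8326;  D = cos φ₁ sin φ₂ − sin φ₁ cos φ₂ cos Δλ = -0.1347
initial course = atan2(N, D) = 99.19°

99.2°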